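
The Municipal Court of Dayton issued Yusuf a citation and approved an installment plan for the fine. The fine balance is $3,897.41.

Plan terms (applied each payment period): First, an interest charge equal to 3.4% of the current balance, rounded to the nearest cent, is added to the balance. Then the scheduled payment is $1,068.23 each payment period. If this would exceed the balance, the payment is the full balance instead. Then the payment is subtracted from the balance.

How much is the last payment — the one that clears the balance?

$1,027.52

Payment period 1: $3,897.41 +$132.51 interest = $4,029.92; pay $1,068.23 → $2,961.69
Payment period 2: $2,961.69 +$100.70 interest = $3,062.39; pay $1,068.23 → $1,994.16
Payment period 3: $1,994.16 +$67.80 interest = $2,061.96; pay $1,068.23 → $993.73
Payment period 4: $993.73 +$33.79 interest = $1,027.52; pay $1,027.52 → $0.00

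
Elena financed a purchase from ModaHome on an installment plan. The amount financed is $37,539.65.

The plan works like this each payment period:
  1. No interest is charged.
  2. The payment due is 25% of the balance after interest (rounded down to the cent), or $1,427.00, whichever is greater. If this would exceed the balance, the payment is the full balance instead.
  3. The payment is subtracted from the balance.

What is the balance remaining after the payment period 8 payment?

Payment period 1: $37,539.65 − $9,384.91 → $28,154.74
Payment period 2: $28,154.74 − $7,038.68 → $21,116.06
Payment period 3: $21,116.06 − $5,279.01 → $15,837.05
Payment period 4: $15,837.05 − $3,959.26 → $11,877.79
Payment period 5: $11,877.79 − $2,969.44 → $8,908.35
Payment period 6: $8,908.35 − $2,227.08 → $6,681.27
Payment period 7: $6,681.27 − $1,670.31 → $5,010.96
Payment period 8: $5,010.96 − $1,427.00 → $3,583.96

$3,583.96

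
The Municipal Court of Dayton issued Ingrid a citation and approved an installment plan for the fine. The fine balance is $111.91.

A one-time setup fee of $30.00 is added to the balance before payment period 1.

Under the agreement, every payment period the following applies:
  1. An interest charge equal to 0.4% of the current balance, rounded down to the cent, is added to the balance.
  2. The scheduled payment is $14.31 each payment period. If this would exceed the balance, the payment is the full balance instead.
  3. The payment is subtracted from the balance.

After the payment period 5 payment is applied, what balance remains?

$72.62

Payment period 1: opening $141.91; interest $0.56 → $142.47; payment $14.31; balance $128.16
Payment period 2: opening $128.16; interest $0.51 → $128.67; payment $14.31; balance $114.36
Payment period 3: opening $114.36; interest $0.45 → $114.81; payment $14.31; balance $100.50
Payment period 4: opening $100.50; interest $0.40 → $100.90; payment $14.31; balance $86.59
Payment period 5: opening $86.59; interest $0.34 → $86.93; payment $14.31; balance $72.62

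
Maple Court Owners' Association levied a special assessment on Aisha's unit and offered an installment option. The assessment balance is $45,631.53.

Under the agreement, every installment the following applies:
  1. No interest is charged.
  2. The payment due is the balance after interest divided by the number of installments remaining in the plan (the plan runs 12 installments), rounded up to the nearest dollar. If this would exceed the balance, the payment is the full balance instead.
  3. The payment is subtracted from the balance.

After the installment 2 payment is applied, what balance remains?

# | Opening | Payment | End bal
1 | $45,631.53 | $3,803.00 | $41,828.53
2 | $41,828.53 | $3,803.00 | $38,025.53

$38,025.53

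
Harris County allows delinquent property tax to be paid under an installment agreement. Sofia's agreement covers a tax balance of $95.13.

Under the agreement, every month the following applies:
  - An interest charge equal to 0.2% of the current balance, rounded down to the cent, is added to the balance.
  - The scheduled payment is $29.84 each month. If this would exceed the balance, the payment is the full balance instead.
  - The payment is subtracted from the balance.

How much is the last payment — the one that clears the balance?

Month 1: opening $95.13; interest $0.19 → $95.32; payment $29.84; balance $65.48
Month 2: opening $65.48; interest $0.13 → $65.61; payment $29.84; balance $35.77
Month 3: opening $35.77; interest $0.07 → $35.84; payment $29.84; balance $6.00
Month 4: opening $6.00; interest $0.01 → $6.01; payment $6.01; balance $0.00

$6.01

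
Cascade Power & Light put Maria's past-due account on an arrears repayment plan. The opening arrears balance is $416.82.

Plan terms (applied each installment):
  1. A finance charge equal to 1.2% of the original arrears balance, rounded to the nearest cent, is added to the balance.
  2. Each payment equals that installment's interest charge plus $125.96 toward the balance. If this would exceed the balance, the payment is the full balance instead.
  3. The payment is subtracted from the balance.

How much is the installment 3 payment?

$130.96

Installment 1: $416.82 +$5.00 interest = $421.82; pay $130.96 → $290.86
Installment 2: $290.86 +$5.00 interest = $295.86; pay $130.96 → $164.90
Installment 3: $164.90 +$5.00 interest = $169.90; pay $130.96 → $38.94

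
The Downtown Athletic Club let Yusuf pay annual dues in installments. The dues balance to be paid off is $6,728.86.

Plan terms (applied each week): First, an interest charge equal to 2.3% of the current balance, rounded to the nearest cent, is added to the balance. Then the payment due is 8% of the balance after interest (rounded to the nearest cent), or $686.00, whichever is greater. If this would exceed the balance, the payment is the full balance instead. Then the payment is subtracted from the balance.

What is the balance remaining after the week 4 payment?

# | Opening | Interest | Payment | End bal
1 | $6,728.86 | $154.76 | $686.00 | $6,197.62
2 | $6,197.62 | $142.55 | $686.00 | $5,654.17
3 | $5,654.17 | $130.05 | $686.00 | $5,098.22
4 | $5,098.22 | $117.26 | $686.00 | $4,529.48

$4,529.48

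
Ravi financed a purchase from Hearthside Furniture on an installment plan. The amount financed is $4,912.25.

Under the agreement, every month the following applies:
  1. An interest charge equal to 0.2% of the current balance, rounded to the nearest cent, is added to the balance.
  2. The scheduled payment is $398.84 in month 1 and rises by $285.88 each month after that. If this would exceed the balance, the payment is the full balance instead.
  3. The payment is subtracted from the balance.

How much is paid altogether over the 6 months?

$4,948.05

Month 1: $4,912.25 +$9.82 interest = $4,922.07; pay $398.84 → $4,523.23
Month 2: $4,523.23 +$9.05 interest = $4,532.28; pay $684.72 → $3,847.56
Month 3: $3,847.56 +$7.70 interest = $3,855.26; pay $970.60 → $2,884.66
Month 4: $2,884.66 +$5.77 interest = $2,890.43; pay $1,256.48 → $1,633.95
Month 5: $1,633.95 +$3.27 interest = $1,637.22; pay $1,542.36 → $94.86
Month 6: $94.86 +$0.19 interest = $95.05; pay $95.05 → $0.00
Total paid: $4,948.05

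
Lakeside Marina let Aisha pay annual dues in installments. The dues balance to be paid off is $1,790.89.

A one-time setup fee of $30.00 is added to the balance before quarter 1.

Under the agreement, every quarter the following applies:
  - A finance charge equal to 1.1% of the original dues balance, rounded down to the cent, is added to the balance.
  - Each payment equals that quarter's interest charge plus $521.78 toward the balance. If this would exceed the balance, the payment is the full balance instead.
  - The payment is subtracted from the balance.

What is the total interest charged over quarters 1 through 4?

$78.76

Quarter 1: $1,820.89 +$19.69 interest = $1,840.58; pay $541.47 → $1,299.11
Quarter 2: $1,299.11 +$19.69 interest = $1,318.80; pay $541.47 → $777.33
Quarter 3: $777.33 +$19.69 interest = $797.02; pay $541.47 → $255.55
Quarter 4: $255.55 +$19.69 interest = $275.24; pay $275.24 → $0.00
Total interest: $19.69 + $19.69 + $19.69 + $19.69 = $78.76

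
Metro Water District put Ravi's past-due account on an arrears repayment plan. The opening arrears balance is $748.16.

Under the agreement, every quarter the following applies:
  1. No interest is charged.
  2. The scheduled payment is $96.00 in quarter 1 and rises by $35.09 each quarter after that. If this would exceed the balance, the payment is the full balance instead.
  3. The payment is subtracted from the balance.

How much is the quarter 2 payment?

Quarter 1: opening $748.16; payment $96.00; balance $652.16
Quarter 2: opening $652.16; payment $131.09; balance $521.07

$131.09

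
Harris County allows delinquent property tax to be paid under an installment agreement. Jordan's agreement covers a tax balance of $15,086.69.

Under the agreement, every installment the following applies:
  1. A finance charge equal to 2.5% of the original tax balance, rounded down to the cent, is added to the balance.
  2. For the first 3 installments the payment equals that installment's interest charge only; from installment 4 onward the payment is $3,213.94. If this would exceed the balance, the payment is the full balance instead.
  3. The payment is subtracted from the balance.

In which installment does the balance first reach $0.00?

9

Installment 1: opening $15,086.69; interest $377.16 → $15,463.85; payment $377.16; balance $15,086.69
Installment 2: opening $15,086.69; interest $377.16 → $15,463.85; payment $377.16; balance $15,086.69
Installment 3: opening $15,086.69; interest $377.16 → $15,463.85; payment $377.16; balance $15,086.69
Installment 4: opening $15,086.69; interest $377.16 → $15,463.85; payment $3,213.94; balance $12,249.91
Installment 5: opening $12,249.91; interest $377.16 → $12,627.07; payment $3,213.94; balance $9,413.13
Installment 6: opening $9,413.13; interest $377.16 → $9,790.29; payment $3,213.94; balance $6,576.35
Installment 7: opening $6,576.35; interest $377.16 → $6,953.51; payment $3,213.94; balance $3,739.57
Installment 8: opening $3,739.57; interest $377.16 → $4,116.73; payment $3,213.94; balance $902.79
Installment 9: opening $902.79; interest $377.16 → $1,279.95; payment $1,279.95; balance $0.00
Balance reaches $0.00 in installment 9.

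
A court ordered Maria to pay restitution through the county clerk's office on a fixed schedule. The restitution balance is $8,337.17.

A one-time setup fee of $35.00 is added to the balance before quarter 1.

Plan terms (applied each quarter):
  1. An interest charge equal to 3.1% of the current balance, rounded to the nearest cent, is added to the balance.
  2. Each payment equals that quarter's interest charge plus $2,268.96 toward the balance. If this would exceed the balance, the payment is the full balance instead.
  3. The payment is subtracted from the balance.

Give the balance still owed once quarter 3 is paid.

Quarter 1: $8,372.17 +$259.54 interest = $8,631.71; pay $2,528.50 → $6,103.21
Quarter 2: $6,103.21 +$189.20 interest = $6,292.41; pay $2,458.16 → $3,834.25
Quarter 3: $3,834.25 +$118.86 interest = $3,953.11; pay $2,387.82 → $1,565.29

$1,565.29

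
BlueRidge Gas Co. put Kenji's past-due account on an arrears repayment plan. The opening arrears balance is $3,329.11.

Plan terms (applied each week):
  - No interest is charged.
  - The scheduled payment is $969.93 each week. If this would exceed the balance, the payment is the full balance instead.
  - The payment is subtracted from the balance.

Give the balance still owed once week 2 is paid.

Week 1: opening $3,329.11; payment $969.93; balance $2,359.18
Week 2: opening $2,359.18; payment $969.93; balance $1,389.25

$1,389.25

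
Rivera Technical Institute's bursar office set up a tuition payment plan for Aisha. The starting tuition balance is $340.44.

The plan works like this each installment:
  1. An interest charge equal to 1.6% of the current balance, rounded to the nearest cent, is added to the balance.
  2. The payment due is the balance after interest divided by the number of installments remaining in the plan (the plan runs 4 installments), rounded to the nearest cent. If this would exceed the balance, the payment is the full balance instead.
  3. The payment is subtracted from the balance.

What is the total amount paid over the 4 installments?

$354.28

# | Opening | Interest | Payment | End bal
1 | $340.44 | $5.45 | $86.47 | $259.42
2 | $259.42 | $4.15 | $87.86 | $175.71
3 | $175.71 | $2.81 | $89.26 | $89.26
4 | $89.26 | $1.43 | $90.69 | $0.00
Total paid: $354.28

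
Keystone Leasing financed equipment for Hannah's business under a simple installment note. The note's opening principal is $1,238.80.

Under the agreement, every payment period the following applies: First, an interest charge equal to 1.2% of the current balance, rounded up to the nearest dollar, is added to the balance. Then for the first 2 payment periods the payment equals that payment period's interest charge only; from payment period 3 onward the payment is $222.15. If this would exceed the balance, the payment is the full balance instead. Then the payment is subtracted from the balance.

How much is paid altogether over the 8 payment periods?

Payment period 1: opening $1,238.80; interest $15.00 → $1,253.80; payment $15.00; balance $1,238.80
Payment period 2: opening $1,238.80; interest $15.00 → $1,253.80; payment $15.00; balance $1,238.80
Payment period 3: opening $1,238.80; interest $15.00 → $1,253.80; payment $222.15; balance $1,031.65
Payment period 4: opening $1,031.65; interest $13.00 → $1,044.65; payment $222.15; balance $822.50
Payment period 5: opening $822.50; interest $10.00 → $832.50; payment $222.15; balance $610.35
Payment period 6: opening $610.35; interest $8.00 → $618.35; payment $222.15; balance $396.20
Payment period 7: opening $396.20; interest $5.00 → $401.20; payment $222.15; balance $179.05
Payment period 8: opening $179.05; interest $3.00 → $182.05; payment $182.05; balance $0.00
Total paid: $1,322.80

$1,322.80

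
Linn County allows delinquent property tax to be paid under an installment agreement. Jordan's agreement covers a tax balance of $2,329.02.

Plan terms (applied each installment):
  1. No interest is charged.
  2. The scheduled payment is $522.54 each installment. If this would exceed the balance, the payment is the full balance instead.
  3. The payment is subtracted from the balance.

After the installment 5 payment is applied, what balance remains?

$0.00

Installment 1: opening $2,329.02; payment $522.54; balance $1,806.48
Installment 2: opening $1,806.48; payment $522.54; balance $1,283.94
Installment 3: opening $1,283.94; payment $522.54; balance $761.40
Installment 4: opening $761.40; payment $522.54; balance $238.86
Installment 5: opening $238.86; payment $238.86; balance $0.00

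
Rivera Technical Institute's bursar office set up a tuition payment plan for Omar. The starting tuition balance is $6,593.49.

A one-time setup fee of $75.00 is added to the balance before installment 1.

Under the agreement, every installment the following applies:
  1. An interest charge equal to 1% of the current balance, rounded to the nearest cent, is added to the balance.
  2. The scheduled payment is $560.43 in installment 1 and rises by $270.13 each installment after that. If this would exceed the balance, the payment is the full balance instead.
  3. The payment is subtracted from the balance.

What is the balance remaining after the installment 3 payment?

$4,359.30

Installment 1: opening $6,668.49; interest $66.68 → $6,735.17; payment $560.43; balance $6,174.74
Installment 2: opening $6,174.74; interest $61.75 → $6,236.49; payment $830.56; balance $5,405.93
Installment 3: opening $5,405.93; interest $54.06 → $5,459.99; payment $1,100.69; balance $4,359.30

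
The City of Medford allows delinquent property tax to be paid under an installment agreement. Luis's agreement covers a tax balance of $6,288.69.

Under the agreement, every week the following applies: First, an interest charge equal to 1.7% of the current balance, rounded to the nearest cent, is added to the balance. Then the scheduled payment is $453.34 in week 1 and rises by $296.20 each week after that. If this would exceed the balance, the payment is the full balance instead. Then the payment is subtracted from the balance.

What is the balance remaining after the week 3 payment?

Week 1: opening $6,288.69; interest $106.91 → $6,395.60; payment $453.34; balance $5,942.26
Week 2: opening $5,942.26; interest $101.02 → $6,043.28; payment $749.54; balance $5,293.74
Week 3: opening $5,293.74; interest $89.99 → $5,383.73; payment $1,045.74; balance $4,337.99

$4,337.99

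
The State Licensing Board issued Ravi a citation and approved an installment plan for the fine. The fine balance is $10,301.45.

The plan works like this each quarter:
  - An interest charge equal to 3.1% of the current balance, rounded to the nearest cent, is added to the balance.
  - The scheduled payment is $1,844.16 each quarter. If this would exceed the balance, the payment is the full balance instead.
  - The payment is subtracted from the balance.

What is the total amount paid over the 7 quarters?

$11,491.30

# | Opening | Interest | Payment | End bal
1 | $10,301.45 | $319.34 | $1,844.16 | $8,776.63
2 | $8,776.63 | $272.08 | $1,844.16 | $7,204.55
3 | $7,204.55 | $223.34 | $1,844.16 | $5,583.73
4 | $5,583.73 | $173.10 | $1,844.16 | $3,912.67
5 | $3,912.67 | $121.29 | $1,844.16 | $2,189.80
6 | $2,189.80 | $67.88 | $1,844.16 | $413.52
7 | $413.52 | $12.82 | $426.34 | $0.00
Total paid: $11,491.30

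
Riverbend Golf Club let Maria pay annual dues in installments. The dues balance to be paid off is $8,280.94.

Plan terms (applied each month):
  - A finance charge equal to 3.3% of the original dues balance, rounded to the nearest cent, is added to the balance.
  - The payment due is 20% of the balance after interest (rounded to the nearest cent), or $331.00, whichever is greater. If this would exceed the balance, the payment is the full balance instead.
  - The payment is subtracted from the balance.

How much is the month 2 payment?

# | Opening | Interest | Payment | End bal
1 | $8,280.94 | $273.27 | $1,710.84 | $6,843.37
2 | $6,843.37 | $273.27 | $1,423.33 | $5,693.31

$1,423.33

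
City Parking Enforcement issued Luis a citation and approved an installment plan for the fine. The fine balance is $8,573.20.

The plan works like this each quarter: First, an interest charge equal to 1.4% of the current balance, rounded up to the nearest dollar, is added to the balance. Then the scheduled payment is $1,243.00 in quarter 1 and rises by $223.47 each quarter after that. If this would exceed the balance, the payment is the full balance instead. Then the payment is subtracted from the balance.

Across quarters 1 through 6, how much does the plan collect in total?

# | Opening | Interest | Payment | End bal
1 | $8,573.20 | $121.00 | $1,243.00 | $7,451.20
2 | $7,451.20 | $105.00 | $1,466.47 | $6,089.73
3 | $6,089.73 | $86.00 | $1,689.94 | $4,485.79
4 | $4,485.79 | $63.00 | $1,913.41 | $2,635.38
5 | $2,635.38 | $37.00 | $2,136.88 | $535.50
6 | $535.50 | $8.00 | $543.50 | $0.00
Total paid: $8,993.20

$8,993.20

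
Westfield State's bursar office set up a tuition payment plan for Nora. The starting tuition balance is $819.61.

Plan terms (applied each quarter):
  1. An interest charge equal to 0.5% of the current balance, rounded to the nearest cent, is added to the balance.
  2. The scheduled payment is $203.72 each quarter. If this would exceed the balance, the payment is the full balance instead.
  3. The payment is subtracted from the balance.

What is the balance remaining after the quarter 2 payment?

Quarter 1: opening $819.61; interest $4.10 → $823.71; payment $203.72; balance $619.99
Quarter 2: opening $619.99; interest $3.10 → $623.09; payment $203.72; balance $419.37

$419.37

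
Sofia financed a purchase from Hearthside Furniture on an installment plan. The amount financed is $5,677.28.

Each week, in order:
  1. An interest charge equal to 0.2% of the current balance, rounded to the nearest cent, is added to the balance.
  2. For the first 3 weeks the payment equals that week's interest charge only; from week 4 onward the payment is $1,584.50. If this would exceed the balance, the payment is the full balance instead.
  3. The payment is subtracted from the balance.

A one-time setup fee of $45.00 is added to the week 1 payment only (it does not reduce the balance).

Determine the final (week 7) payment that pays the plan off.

Week 1: $5,677.28 +$11.35 interest = $5,688.63; pay $11.35 (+ $45.00 fee) → $5,677.28
Week 2: $5,677.28 +$11.35 interest = $5,688.63; pay $11.35 → $5,677.28
Week 3: $5,677.28 +$11.35 interest = $5,688.63; pay $11.35 → $5,677.28
Week 4: $5,677.28 +$11.35 interest = $5,688.63; pay $1,584.50 → $4,104.13
Week 5: $4,104.13 +$8.21 interest = $4,112.34; pay $1,584.50 → $2,527.84
Week 6: $2,527.84 +$5.06 interest = $2,532.90; pay $1,584.50 → $948.40
Week 7: $948.40 +$1.90 interest = $950.30; pay $950.30 → $0.00

$950.30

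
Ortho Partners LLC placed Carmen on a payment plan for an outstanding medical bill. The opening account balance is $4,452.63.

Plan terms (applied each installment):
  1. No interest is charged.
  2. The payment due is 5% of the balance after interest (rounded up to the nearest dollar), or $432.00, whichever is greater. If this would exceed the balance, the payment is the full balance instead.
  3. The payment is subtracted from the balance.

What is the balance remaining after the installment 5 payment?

# | Opening | Payment | End bal
1 | $4,452.63 | $432.00 | $4,020.63
2 | $4,020.63 | $432.00 | $3,588.63
3 | $3,588.63 | $432.00 | $3,156.63
4 | $3,156.63 | $432.00 | $2,724.63
5 | $2,724.63 | $432.00 | $2,292.63

$2,292.63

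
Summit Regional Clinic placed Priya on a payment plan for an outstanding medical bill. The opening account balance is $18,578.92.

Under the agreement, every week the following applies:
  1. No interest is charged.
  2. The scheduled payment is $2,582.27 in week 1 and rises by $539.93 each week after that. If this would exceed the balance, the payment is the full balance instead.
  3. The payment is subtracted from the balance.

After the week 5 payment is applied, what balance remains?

Week 1: opening $18,578.92; payment $2,582.27; balance $15,996.65
Week 2: opening $15,996.65; payment $3,122.20; balance $12,874.45
Week 3: opening $12,874.45; payment $3,662.13; balance $9,212.32
Week 4: opening $9,212.32; payment $4,202.06; balance $5,010.26
Week 5: opening $5,010.26; payment $4,741.99; balance $268.27

$268.27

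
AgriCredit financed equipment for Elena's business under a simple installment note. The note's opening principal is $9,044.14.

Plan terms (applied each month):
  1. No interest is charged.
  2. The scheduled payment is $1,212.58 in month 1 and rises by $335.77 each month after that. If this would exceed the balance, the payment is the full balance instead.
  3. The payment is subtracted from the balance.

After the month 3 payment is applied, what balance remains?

$4,399.09

# | Opening | Payment | End bal
1 | $9,044.14 | $1,212.58 | $7,831.56
2 | $7,831.56 | $1,548.35 | $6,283.21
3 | $6,283.21 | $1,884.12 | $4,399.09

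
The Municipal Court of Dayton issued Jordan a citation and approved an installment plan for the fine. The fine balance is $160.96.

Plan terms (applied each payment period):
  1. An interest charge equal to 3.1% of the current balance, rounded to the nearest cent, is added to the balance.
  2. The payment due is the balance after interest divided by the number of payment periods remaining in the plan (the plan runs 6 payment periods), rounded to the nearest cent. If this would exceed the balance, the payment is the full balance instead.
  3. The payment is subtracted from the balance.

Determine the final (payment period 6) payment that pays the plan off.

# | Opening | Interest | Payment | End bal
1 | $160.96 | $4.99 | $27.66 | $138.29
2 | $138.29 | $4.29 | $28.52 | $114.06
3 | $114.06 | $3.54 | $29.40 | $88.20
4 | $88.20 | $2.73 | $30.31 | $60.62
5 | $60.62 | $1.88 | $31.25 | $31.25
6 | $31.25 | $0.97 | $32.22 | $0.00

$32.22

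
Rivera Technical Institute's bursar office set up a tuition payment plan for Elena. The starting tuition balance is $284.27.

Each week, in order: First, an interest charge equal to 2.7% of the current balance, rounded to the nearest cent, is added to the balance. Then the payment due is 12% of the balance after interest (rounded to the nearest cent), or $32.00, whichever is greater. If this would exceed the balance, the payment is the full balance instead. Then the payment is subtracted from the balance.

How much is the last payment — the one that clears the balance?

Week 1: $284.27 +$7.68 interest = $291.95; pay $35.03 → $256.92
Week 2: $256.92 +$6.94 interest = $263.86; pay $32.00 → $231.86
Week 3: $231.86 +$6.26 interest = $238.12; pay $32.00 → $206.12
Week 4: $206.12 +$5.57 interest = $211.69; pay $32.00 → $179.69
Week 5: $179.69 +$4.85 interest = $184.54; pay $32.00 → $152.54
Week 6: $152.54 +$4.12 interest = $156.66; pay $32.00 → $124.66
Week 7: $124.66 +$3.37 interest = $128.03; pay $32.00 → $96.03
Week 8: $96.03 +$2.59 interest = $98.62; pay $32.00 → $66.62
Week 9: $66.62 +$1.80 interest = $68.42; pay $32.00 → $36.42
Week 10: $36.42 +$0.98 interest = $37.40; pay $32.00 → $5.40
Week 11: $5.40 +$0.15 interest = $5.55; pay $5.55 → $0.00

$5.55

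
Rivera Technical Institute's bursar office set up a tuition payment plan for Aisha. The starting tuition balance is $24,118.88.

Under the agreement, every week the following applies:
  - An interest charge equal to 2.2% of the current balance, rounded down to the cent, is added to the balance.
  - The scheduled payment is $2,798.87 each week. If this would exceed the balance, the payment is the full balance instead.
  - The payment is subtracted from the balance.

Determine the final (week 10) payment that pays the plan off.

# | Opening | Interest | Payment | End bal
1 | $24,118.88 | $530.61 | $2,798.87 | $21,850.62
2 | $21,850.62 | $480.71 | $2,798.87 | $19,532.46
3 | $19,532.46 | $429.71 | $2,798.87 | $17,163.30
4 | $17,163.30 | $377.59 | $2,798.87 | $14,742.02
5 | $14,742.02 | $324.32 | $2,798.87 | $12,267.47
6 | $12,267.47 | $269.88 | $2,798.87 | $9,738.48
7 | $9,738.48 | $214.24 | $2,798.87 | $7,153.85
8 | $7,153.85 | $157.38 | $2,798.87 | $4,512.36
9 | $4,512.36 | $99.27 | $2,798.87 | $1,812.76
10 | $1,812.76 | $39.88 | $1,852.64 | $0.00

$1,852.64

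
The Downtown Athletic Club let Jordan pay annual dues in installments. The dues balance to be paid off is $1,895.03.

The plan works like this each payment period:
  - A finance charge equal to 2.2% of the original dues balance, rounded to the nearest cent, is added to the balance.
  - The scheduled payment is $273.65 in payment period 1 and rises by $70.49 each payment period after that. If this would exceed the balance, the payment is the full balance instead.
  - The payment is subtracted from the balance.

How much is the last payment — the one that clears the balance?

# | Opening | Interest | Payment | End bal
1 | $1,895.03 | $41.69 | $273.65 | $1,663.07
2 | $1,663.07 | $41.69 | $344.14 | $1,360.62
3 | $1,360.62 | $41.69 | $414.63 | $987.68
4 | $987.68 | $41.69 | $485.12 | $544.25
5 | $544.25 | $41.69 | $555.61 | $30.33
6 | $30.33 | $41.69 | $72.02 | $0.00

$72.02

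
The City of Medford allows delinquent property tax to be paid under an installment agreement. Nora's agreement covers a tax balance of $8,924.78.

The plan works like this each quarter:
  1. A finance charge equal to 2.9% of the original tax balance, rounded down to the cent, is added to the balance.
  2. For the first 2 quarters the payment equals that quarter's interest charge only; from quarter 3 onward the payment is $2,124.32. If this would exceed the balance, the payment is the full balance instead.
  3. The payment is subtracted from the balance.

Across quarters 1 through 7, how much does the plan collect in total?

Quarter 1: $8,924.78 +$258.81 interest = $9,183.59; pay $258.81 → $8,924.78
Quarter 2: $8,924.78 +$258.81 interest = $9,183.59; pay $258.81 → $8,924.78
Quarter 3: $8,924.78 +$258.81 interest = $9,183.59; pay $2,124.32 → $7,059.27
Quarter 4: $7,059.27 +$258.81 interest = $7,318.08; pay $2,124.32 → $5,193.76
Quarter 5: $5,193.76 +$258.81 interest = $5,452.57; pay $2,124.32 → $3,328.25
Quarter 6: $3,328.25 +$258.81 interest = $3,587.06; pay $2,124.32 → $1,462.74
Quarter 7: $1,462.74 +$258.81 interest = $1,721.55; pay $1,721.55 → $0.00
Total paid: $10,736.45

$10,736.45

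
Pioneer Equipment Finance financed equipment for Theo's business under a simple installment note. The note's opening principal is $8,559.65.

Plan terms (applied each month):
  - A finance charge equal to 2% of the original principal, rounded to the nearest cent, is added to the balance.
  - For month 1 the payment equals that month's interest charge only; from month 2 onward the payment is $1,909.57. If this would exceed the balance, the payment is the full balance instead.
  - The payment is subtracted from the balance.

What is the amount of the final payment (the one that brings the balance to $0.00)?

Month 1: opening $8,559.65; interest $171.19 → $8,730.84; payment $171.19; balance $8,559.65
Month 2: opening $8,559.65; interest $171.19 → $8,730.84; payment $1,909.57; balance $6,821.27
Month 3: opening $6,821.27; interest $171.19 → $6,992.46; payment $1,909.57; balance $5,082.89
Month 4: opening $5,082.89; interest $171.19 → $5,254.08; payment $1,909.57; balance $3,344.51
Month 5: opening $3,344.51; interest $171.19 → $3,515.70; payment $1,909.57; balance $1,606.13
Month 6: opening $1,606.13; interest $171.19 → $1,777.32; payment $1,777.32; balance $0.00

$1,777.32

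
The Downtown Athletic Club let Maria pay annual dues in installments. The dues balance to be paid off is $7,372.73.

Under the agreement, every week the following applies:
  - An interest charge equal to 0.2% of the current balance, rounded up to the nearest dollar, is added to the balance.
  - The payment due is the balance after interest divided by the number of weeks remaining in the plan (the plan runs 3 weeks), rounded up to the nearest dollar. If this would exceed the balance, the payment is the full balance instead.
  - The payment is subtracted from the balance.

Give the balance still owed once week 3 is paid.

# | Opening | Interest | Payment | End bal
1 | $7,372.73 | $15.00 | $2,463.00 | $4,924.73
2 | $4,924.73 | $10.00 | $2,468.00 | $2,466.73
3 | $2,466.73 | $5.00 | $2,471.73 | $0.00

$0.00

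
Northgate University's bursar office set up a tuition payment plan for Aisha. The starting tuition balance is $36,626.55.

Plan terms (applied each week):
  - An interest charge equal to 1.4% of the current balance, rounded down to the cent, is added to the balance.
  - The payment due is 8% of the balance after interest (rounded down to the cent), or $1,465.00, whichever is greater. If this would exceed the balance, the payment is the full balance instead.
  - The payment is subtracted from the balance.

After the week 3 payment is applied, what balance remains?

# | Opening | Interest | Payment | End bal
1 | $36,626.55 | $512.77 | $2,971.14 | $34,168.18
2 | $34,168.18 | $478.35 | $2,771.72 | $31,874.81
3 | $31,874.81 | $446.24 | $2,585.68 | $29,735.37

$29,735.37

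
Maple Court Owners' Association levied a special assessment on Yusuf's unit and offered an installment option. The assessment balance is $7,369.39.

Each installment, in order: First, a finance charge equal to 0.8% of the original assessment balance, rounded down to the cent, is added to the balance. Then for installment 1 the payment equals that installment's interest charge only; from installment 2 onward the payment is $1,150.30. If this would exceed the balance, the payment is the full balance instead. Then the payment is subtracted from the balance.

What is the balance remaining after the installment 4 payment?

# | Opening | Interest | Payment | End bal
1 | $7,369.39 | $58.95 | $58.95 | $7,369.39
2 | $7,369.39 | $58.95 | $1,150.30 | $6,278.04
3 | $6,278.04 | $58.95 | $1,150.30 | $5,186.69
4 | $5,186.69 | $58.95 | $1,150.30 | $4,095.34

$4,095.34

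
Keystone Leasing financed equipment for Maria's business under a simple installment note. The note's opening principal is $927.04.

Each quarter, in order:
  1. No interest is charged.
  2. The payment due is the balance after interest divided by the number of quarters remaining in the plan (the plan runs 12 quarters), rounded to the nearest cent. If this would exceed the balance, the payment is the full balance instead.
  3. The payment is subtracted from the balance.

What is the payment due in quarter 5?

Quarter 1: opening $927.04; payment $77.25; balance $849.79
Quarter 2: opening $849.79; payment $77.25; balance $772.54
Quarter 3: opening $772.54; payment $77.25; balance $695.29
Quarter 4: opening $695.29; payment $77.25; balance $618.04
Quarter 5: opening $618.04; payment $77.26; balance $540.78

$77.26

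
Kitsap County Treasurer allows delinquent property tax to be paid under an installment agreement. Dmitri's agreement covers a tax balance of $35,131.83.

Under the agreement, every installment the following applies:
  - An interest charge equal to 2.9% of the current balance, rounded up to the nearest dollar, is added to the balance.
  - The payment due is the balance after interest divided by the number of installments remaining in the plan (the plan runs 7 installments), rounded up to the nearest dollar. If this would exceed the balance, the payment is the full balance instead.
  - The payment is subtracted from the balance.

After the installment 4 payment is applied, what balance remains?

Installment 1: $35,131.83 +$1,019.00 interest = $36,150.83; pay $5,165.00 → $30,985.83
Installment 2: $30,985.83 +$899.00 interest = $31,884.83; pay $5,315.00 → $26,569.83
Installment 3: $26,569.83 +$771.00 interest = $27,340.83; pay $5,469.00 → $21,871.83
Installment 4: $21,871.83 +$635.00 interest = $22,506.83; pay $5,627.00 → $16,879.83

$16,879.83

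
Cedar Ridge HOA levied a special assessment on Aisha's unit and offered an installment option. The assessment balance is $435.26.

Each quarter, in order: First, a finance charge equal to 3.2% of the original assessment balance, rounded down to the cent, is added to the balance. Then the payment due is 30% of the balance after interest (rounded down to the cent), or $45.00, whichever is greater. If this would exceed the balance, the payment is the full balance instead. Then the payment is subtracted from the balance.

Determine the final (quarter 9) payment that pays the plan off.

Quarter 1: opening $435.26; interest $13.92 → $449.18; payment $134.75; balance $314.43
Quarter 2: opening $314.43; interest $13.92 → $328.35; payment $98.50; balance $229.85
Quarter 3: opening $229.85; interest $13.92 → $243.77; payment $73.13; balance $170.64
Quarter 4: opening $170.64; interest $13.92 → $184.56; payment $55.36; balance $129.20
Quarter 5: opening $129.20; interest $13.92 → $143.12; payment $45.00; balance $98.12
Quarter 6: opening $98.12; interest $13.92 → $112.04; payment $45.00; balance $67.04
Quarter 7: opening $67.04; interest $13.92 → $80.96; payment $45.00; balance $35.96
Quarter 8: opening $35.96; interest $13.92 → $49.88; payment $45.00; balance $4.88
Quarter 9: opening $4.88; interest $13.92 → $18.80; payment $18.80; balance $0.00

$18.80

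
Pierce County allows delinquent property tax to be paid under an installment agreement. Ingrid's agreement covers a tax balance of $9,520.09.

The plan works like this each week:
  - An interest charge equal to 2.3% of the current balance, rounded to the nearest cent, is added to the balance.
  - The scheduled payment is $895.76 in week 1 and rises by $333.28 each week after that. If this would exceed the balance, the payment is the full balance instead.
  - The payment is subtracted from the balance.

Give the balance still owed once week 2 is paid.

Week 1: $9,520.09 +$218.96 interest = $9,739.05; pay $895.76 → $8,843.29
Week 2: $8,843.29 +$203.40 interest = $9,046.69; pay $1,229.04 → $7,817.65

$7,817.65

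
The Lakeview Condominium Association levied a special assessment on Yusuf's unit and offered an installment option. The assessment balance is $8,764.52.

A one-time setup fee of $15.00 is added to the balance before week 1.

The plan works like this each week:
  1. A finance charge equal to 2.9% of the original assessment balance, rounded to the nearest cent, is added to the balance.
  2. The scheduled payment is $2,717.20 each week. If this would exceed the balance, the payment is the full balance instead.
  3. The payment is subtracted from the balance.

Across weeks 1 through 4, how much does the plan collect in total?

$9,796.20

Week 1: $8,779.52 +$254.17 interest = $9,033.69; pay $2,717.20 → $6,316.49
Week 2: $6,316.49 +$254.17 interest = $6,570.66; pay $2,717.20 → $3,853.46
Week 3: $3,853.46 +$254.17 interest = $4,107.63; pay $2,717.20 → $1,390.43
Week 4: $1,390.43 +$254.17 interest = $1,644.60; pay $1,644.60 → $0.00
Total paid: $9,796.20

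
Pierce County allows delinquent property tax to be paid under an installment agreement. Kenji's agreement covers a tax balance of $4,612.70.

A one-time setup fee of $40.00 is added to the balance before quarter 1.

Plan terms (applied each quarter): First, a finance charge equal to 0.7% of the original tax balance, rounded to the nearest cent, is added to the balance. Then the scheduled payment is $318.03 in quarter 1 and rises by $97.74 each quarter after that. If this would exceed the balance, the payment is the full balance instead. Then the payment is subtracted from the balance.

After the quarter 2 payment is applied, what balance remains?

Quarter 1: opening $4,652.70; interest $32.29 → $4,684.99; payment $318.03; balance $4,366.96
Quarter 2: opening $4,366.96; interest $32.29 → $4,399.25; payment $415.77; balance $3,983.48

$3,983.48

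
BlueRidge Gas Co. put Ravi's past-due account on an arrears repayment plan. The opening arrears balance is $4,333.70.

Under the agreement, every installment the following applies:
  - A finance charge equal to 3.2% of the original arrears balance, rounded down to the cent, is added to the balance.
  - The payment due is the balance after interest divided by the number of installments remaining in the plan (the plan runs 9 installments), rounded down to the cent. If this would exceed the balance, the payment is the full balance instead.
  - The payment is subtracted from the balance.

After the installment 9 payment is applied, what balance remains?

$0.00

Installment 1: opening $4,333.70; interest $138.67 → $4,472.37; payment $496.93; balance $3,975.44
Installment 2: opening $3,975.44; interest $138.67 → $4,114.11; payment $514.26; balance $3,599.85
Installment 3: opening $3,599.85; interest $138.67 → $3,738.52; payment $534.07; balance $3,204.45
Installment 4: opening $3,204.45; interest $138.67 → $3,343.12; payment $557.18; balance $2,785.94
Installment 5: opening $2,785.94; interest $138.67 → $2,924.61; payment $584.92; balance $2,339.69
Installment 6: opening $2,339.69; interest $138.67 → $2,478.36; payment $619.59; balance $1,858.77
Installment 7: opening $1,858.77; interest $138.67 → $1,997.44; payment $665.81; balance $1,331.63
Installment 8: opening $1,331.63; interest $138.67 → $1,470.30; payment $735.15; balance $735.15
Installment 9: opening $735.15; interest $138.67 → $873.82; payment $873.82; balance $0.00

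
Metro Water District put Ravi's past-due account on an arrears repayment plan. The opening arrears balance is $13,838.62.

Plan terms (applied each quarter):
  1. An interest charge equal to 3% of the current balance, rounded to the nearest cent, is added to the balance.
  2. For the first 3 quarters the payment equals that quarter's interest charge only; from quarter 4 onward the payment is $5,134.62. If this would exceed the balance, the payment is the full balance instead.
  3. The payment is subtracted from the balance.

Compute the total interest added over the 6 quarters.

Quarter 1: $13,838.62 +$415.16 interest = $14,253.78; pay $415.16 → $13,838.62
Quarter 2: $13,838.62 +$415.16 interest = $14,253.78; pay $415.16 → $13,838.62
Quarter 3: $13,838.62 +$415.16 interest = $14,253.78; pay $415.16 → $13,838.62
Quarter 4: $13,838.62 +$415.16 interest = $14,253.78; pay $5,134.62 → $9,119.16
Quarter 5: $9,119.16 +$273.57 interest = $9,392.73; pay $5,134.62 → $4,258.11
Quarter 6: $4,258.11 +$127.74 interest = $4,385.85; pay $4,385.85 → $0.00
Total interest: $415.16 + $415.16 + $415.16 + $415.16 + $273.57 + $127.74 = $2,061.95

$2,061.95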